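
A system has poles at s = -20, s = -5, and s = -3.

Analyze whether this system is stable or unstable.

All poles are in the left half-plane. System is stable.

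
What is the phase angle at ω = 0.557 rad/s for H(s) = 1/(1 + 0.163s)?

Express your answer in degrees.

Phase = -arctan(ωτ) = -arctan(0.557 × 0.163) = -5.2°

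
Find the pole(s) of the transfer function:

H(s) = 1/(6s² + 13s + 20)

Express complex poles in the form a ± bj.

Discriminant = 13² - 4×6×20 = 169 - 480 = -311 < 0, so the poles are a complex conjugate pair s = (-13 ± j√311)/(2×6). Real part = -13/(2×6) = -13/12 ≈ -1.0833; imaginary part = ±√311/(2×6) ≈ 1.4696. Poles: s = -1.0833 ± 1.4696j.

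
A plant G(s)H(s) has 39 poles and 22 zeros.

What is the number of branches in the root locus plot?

Root locus has n branches where n = number of poles = 39.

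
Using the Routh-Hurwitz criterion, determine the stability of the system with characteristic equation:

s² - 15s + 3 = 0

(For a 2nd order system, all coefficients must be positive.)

Coefficients: 1, -15, 3. b=-15 not positive, so system is unstable.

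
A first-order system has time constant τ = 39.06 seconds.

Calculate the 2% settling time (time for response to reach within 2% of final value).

For first-order system, 2% settling time ≈ 4τ = 4 × 39.06 = 156.24 s.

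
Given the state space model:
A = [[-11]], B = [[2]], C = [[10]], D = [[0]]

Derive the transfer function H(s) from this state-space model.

(sI - A)⁻¹ = 1/(s + 11). H(s) = 10 × 2/(s + 11) + 0 = 20/(s + 11).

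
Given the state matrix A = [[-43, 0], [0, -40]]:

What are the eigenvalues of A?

For diagonal matrix, eigenvalues are diagonal entries: λ₁ = -43, λ₂ = -40.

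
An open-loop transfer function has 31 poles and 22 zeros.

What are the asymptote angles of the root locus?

n - m = 31 - 22 = 9. Angles: θk = (2k + 1)·180°/9 = 20°, 60°, 100°, 140°, 180°, 220°, 260°, 300°, 340°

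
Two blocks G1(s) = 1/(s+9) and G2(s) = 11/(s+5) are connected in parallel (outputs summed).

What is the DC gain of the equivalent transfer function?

Parallel: G_eq = G1 + G2. DC gain = G1(0) + G2(0) = 1/9 + 11/5 = 0.1111 + 2.2 = 2.3111.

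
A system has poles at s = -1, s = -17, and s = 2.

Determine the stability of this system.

Pole(s) at s = 2 are not in the left half-plane. System is unstable.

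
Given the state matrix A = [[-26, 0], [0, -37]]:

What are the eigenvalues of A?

For diagonal matrix, eigenvalues are diagonal entries: λ₁ = -26, λ₂ = -37.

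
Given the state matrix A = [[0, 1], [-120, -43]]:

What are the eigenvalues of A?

det(A - λI) = λ² - (-43)λ + 120 = (λ - (-40))(λ - (-3)). Eigenvalues: -40, -3.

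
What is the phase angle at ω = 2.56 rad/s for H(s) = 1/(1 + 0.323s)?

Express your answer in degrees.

Phase = -arctan(ωτ) = -arctan(2.56 × 0.323) = -39.6°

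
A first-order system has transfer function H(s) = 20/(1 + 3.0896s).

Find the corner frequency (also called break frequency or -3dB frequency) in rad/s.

Corner frequency = 1/τ = 1/3.0896 = 0.324 rad/s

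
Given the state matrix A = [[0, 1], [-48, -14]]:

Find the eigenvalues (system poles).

det(A - λI) = λ² - (-14)λ + 48 = (λ - (-6))(λ - (-8)). Eigenvalues: -6, -8.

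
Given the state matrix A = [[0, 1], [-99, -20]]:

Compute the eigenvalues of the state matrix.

det(A - λI) = λ² - (-20)λ + 99 = (λ - (-9))(λ - (-11)). Eigenvalues: -9, -11.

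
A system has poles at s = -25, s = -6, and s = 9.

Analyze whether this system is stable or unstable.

Pole(s) at s = 9 are not in the left half-plane. System is unstable.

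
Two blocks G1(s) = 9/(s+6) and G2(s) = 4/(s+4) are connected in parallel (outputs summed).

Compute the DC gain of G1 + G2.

Parallel: G_eq = G1 + G2. DC gain = G1(0) + G2(0) = 9/6 + 4/4 = 1.5 + 1 = 2.5.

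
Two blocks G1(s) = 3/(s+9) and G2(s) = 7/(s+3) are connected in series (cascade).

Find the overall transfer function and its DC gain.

Series: multiply transfer functions. G_eq = 3/(s+9) × 7/(s+3) = 21/((s+9)(s+3)). DC gain = 21/(9×3) = 0.7778.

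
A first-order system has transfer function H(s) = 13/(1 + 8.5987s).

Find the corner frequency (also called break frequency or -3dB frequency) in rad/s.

Corner frequency = 1/τ = 1/8.5987 = 0.116 rad/s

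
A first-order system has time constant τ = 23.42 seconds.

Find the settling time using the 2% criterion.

For first-order system, 2% settling time ≈ 4τ = 4 × 23.42 = 93.68 s.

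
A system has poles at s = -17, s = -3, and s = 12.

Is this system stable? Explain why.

Pole(s) at s = 12 are not in the left half-plane. System is unstable.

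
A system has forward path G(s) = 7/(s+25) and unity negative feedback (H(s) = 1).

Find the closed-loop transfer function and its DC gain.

T(s) = G/(1+GH) = [7/(s+25)] / [1 + 7/(s+25)] = 7/(s+25+7) = 7/(s+32). DC gain = 7/32 = 0.21875.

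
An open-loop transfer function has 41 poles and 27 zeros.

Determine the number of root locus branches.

Root locus has n branches where n = number of poles = 41.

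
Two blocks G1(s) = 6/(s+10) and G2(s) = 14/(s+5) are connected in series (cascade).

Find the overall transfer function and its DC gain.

Series: multiply transfer functions. G_eq = 6/(s+10) × 14/(s+5) = 84/((s+10)(s+5)). DC gain = 84/(10×5) = 1.68.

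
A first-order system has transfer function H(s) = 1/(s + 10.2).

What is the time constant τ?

For H(s) = 1/(s + 1/τ), the pole is at -1/τ = -10.2, so τ = 1/10.2 = 0.0980 s.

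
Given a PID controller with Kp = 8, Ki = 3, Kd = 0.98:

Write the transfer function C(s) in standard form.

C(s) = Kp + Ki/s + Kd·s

Substituting values: C(s) = 8 + 3/s + 0.98s = (0.98s² + 8s + 3)/s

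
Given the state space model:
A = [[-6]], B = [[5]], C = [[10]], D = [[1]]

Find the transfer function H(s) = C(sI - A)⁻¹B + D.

(sI - A)⁻¹ = 1/(s + 6). H(s) = 10×5/(s + 6) + 1 = (s + 56)/(s + 6).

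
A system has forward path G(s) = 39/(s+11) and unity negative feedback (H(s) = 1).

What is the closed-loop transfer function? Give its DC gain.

T(s) = G/(1+GH) = [39/(s+11)] / [1 + 39/(s+11)] = 39/(s+11+39) = 39/(s+50). DC gain = 39/50 = 0.78.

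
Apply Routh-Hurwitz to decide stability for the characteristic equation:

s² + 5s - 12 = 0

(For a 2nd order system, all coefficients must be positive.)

Coefficients: 1, 5, -12. c=-12 not positive, so system is unstable.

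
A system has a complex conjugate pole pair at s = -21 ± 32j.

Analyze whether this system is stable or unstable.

Real part of poles is -21 (< 0, left half-plane). Stable.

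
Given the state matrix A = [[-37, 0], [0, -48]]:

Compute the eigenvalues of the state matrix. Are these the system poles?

For diagonal matrix, eigenvalues are diagonal entries: λ₁ = -37, λ₂ = -48. Eigenvalues of A = system poles.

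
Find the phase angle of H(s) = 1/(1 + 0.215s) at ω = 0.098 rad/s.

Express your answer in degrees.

Phase = -arctan(ωτ) = -arctan(0.098 × 0.215) = -1.2°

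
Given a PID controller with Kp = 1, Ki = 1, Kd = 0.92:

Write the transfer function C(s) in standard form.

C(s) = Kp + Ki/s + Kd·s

Substituting values: C(s) = 1 + 1/s + 0.92s = (0.92s² + s + 1)/s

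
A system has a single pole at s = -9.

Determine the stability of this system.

Pole at s = -9 is in the left half-plane. Stable.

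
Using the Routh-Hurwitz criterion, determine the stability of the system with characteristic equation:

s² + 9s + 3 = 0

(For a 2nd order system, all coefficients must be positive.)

Coefficients: 1, 9, 3. All positive, so system is stable.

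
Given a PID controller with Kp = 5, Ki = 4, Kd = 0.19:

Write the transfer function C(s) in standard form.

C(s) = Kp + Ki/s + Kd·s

Substituting values: C(s) = 5 + 4/s + 0.19s = (0.19s² + 5s + 4)/s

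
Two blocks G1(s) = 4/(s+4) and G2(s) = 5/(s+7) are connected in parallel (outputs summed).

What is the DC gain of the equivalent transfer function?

Parallel: G_eq = G1 + G2. DC gain = G1(0) + G2(0) = 4/4 + 5/7 = 1 + 0.7143 = 1.7143.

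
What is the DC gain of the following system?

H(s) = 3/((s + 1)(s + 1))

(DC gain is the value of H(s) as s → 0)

DC gain = H(0) = 3/(1 × 1) = 3/1 = 3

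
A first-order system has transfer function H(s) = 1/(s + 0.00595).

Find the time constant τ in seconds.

For H(s) = 1/(s + 1/τ), the pole is at -1/τ = -0.00595, so τ = 1/0.00595 = 168.1 s.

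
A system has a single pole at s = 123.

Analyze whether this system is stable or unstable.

Pole at s = 123 is in the right half-plane. Unstable.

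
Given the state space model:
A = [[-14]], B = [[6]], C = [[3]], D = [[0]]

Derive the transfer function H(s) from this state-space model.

(sI - A)⁻¹ = 1/(s + 14). H(s) = 3 × 6/(s + 14) + 0 = 18/(s + 14).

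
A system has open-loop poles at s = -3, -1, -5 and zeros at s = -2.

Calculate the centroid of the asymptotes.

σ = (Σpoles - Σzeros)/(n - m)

σ = (Σpoles - Σzeros)/(n - m) = (-9 - (-2))/(3 - 1) = -7/2 = -3.5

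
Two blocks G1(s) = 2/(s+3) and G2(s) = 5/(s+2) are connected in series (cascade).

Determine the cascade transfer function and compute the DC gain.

Series: multiply transfer functions. G_eq = 2/(s+3) × 5/(s+2) = 10/((s+3)(s+2)). DC gain = 10/(3×2) = 1.6667.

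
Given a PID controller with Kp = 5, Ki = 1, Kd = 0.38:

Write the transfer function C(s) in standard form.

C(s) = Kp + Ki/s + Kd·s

Substituting values: C(s) = 5 + 1/s + 0.38s = (0.38s² + 5s + 1)/s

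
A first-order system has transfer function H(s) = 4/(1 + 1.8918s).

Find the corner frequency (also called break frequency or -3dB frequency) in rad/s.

Corner frequency = 1/τ = 1/1.8918 = 0.529 rad/s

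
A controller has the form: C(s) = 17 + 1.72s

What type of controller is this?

This is a Proportional-Derivative (PD) controller.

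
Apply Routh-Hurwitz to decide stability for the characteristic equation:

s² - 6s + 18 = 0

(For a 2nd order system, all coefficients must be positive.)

Coefficients: 1, -6, 18. b=-6 not positive, so system is unstable.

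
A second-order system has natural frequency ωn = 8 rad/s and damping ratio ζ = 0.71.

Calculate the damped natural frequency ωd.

ωd = ωn√(1 - ζ²) = 8√(1 - 0.71²) = 5.63 rad/s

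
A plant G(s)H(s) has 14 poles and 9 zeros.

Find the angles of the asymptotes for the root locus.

n - m = 14 - 9 = 5. Angles: θk = (2k + 1)·180°/5 = 36°, 108°, 180°, 252°, 324°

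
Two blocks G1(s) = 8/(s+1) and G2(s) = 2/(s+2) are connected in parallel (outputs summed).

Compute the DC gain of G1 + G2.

Parallel: G_eq = G1 + G2. DC gain = G1(0) + G2(0) = 8/1 + 2/2 = 8 + 1 = 9.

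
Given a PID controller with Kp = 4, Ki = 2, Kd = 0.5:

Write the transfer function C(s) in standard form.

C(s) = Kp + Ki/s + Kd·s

Substituting values: C(s) = 4 + 2/s + 0.5s = (0.5s² + 4s + 2)/s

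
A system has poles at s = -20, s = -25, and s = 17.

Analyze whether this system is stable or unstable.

Pole(s) at s = 17 are not in the left half-plane. System is unstable.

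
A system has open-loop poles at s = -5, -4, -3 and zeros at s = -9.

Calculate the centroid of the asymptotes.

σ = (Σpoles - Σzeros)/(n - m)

σ = (Σpoles - Σzeros)/(n - m) = (-12 - (-9))/(3 - 1) = -3/2 = -1.5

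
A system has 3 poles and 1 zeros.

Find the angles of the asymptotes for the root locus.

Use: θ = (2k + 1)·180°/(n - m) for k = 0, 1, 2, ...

n - m = 3 - 1 = 2. Angles: θk = (2k + 1)·180°/2 = 90°, 270°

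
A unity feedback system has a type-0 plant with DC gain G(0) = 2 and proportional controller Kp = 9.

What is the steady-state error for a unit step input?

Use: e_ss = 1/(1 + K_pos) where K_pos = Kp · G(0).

K_pos = Kp · G(0) = 9 × 2 = 18. e_ss = 1/(1 + 18) = 0.0526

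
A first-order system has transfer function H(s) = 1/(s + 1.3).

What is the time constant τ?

For H(s) = 1/(s + 1/τ), the pole is at -1/τ = -1.3, so τ = 1/1.3 = 0.7692 s.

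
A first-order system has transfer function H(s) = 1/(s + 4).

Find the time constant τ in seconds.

For H(s) = 1/(s + 1/τ), the pole is at -1/τ = -4, so τ = 1/4 = 0.25 s.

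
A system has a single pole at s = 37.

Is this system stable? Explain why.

Pole at s = 37 is in the right half-plane. Unstable.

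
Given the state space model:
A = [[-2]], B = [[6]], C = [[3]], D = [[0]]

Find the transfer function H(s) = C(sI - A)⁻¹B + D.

(sI - A)⁻¹ = 1/(s + 2). H(s) = 3 × 6/(s + 2) + 0 = 18/(s + 2).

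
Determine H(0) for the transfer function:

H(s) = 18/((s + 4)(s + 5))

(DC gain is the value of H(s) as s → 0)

DC gain = H(0) = 18/(4 × 5) = 18/20 = 0.9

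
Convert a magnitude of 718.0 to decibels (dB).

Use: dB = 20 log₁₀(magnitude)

dB = 20 log₁₀(718.0) = 57.1 dB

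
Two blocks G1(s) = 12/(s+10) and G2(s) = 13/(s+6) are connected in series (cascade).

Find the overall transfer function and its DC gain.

Series: multiply transfer functions. G_eq = 12/(s+10) × 13/(s+6) = 156/((s+10)(s+6)). DC gain = 156/(10×6) = 2.6.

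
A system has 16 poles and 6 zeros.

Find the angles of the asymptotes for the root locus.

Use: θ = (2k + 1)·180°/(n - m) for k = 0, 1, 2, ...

n - m = 16 - 6 = 10. Angles: θk = (2k + 1)·180°/10 = 18°, 54°, 90°, 126°, 162°, 198°, 234°, 270°, 306°, 342°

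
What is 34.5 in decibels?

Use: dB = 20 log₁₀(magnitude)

dB = 20 log₁₀(34.5) = 30.8 dB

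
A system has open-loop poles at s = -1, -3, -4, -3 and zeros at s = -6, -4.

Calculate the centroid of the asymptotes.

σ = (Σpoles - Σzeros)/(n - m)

σ = (Σpoles - Σzeros)/(n - m) = (-11 - (-10))/(4 - 2) = -1/2 = -0.5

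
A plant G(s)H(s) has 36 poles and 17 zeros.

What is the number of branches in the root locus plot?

Root locus has n branches where n = number of poles = 36.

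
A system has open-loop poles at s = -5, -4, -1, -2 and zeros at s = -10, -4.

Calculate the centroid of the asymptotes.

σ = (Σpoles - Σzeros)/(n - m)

σ = (Σpoles - Σzeros)/(n - m) = (-12 - (-14))/(4 - 2) = 2/2 = 1.0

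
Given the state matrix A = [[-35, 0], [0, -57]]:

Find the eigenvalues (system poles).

For diagonal matrix, eigenvalues are diagonal entries: λ₁ = -35, λ₂ = -57.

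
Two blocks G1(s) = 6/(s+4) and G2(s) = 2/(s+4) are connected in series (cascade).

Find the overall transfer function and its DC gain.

Series: multiply transfer functions. G_eq = 6/(s+4) × 2/(s+4) = 12/((s+4)(s+4)). DC gain = 12/(4×4) = 0.75.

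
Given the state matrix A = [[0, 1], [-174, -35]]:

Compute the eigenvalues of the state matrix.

det(A - λI) = λ² - (-35)λ + 174 = (λ - (-6))(λ - (-29)). Eigenvalues: -6, -29.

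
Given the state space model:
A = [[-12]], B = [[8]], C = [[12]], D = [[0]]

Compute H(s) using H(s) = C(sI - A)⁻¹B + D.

(sI - A)⁻¹ = 1/(s + 12). H(s) = 12 × 8/(s + 12) + 0 = 96/(s + 12).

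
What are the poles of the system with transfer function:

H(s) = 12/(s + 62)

Pole is where denominator = 0: s + 62 = 0, so s = -62.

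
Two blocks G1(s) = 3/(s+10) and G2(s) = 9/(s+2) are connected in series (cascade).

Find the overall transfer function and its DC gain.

Series: multiply transfer functions. G_eq = 3/(s+10) × 9/(s+2) = 27/((s+10)(s+2)). DC gain = 27/(10×2) = 1.35.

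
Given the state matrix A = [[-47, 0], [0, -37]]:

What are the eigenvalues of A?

For diagonal matrix, eigenvalues are diagonal entries: λ₁ = -47, λ₂ = -37.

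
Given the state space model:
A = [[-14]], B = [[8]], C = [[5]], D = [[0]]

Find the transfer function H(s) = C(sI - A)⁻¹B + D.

(sI - A)⁻¹ = 1/(s + 14). H(s) = 5 × 8/(s + 14) + 0 = 40/(s + 14).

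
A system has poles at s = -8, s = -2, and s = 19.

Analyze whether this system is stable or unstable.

Pole(s) at s = 19 are not in the left half-plane. System is unstable.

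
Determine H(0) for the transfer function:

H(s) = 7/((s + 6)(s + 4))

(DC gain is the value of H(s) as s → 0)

DC gain = H(0) = 7/(6 × 4) = 7/24 = 0.2917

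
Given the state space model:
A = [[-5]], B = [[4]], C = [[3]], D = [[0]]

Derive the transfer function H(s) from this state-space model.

(sI - A)⁻¹ = 1/(s + 5). H(s) = 3 × 4/(s + 5) + 0 = 12/(s + 5).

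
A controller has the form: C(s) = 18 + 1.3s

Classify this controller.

This is a Proportional-Derivative (PD) controller.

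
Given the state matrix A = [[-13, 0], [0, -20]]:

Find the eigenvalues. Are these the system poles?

For diagonal matrix, eigenvalues are diagonal entries: λ₁ = -13, λ₂ = -20. Eigenvalues of A = system poles.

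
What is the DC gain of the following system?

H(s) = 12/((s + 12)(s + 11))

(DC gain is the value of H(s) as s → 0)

DC gain = H(0) = 12/(12 × 11) = 12/132 = 0.0909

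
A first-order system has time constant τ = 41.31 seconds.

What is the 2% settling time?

For first-order system, 2% settling time ≈ 4τ = 4 × 41.31 = 165.24 s.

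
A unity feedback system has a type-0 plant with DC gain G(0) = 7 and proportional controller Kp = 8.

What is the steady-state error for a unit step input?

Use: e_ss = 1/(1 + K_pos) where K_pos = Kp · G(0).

K_pos = Kp · G(0) = 8 × 7 = 56. e_ss = 1/(1 + 56) = 0.0175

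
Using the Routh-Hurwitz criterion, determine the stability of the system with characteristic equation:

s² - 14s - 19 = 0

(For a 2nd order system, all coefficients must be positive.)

Coefficients: 1, -14, -19. b=-14, c=-19 not positive, so system is unstable.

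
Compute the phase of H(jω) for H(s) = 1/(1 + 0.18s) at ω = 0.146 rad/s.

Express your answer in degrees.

Phase = -arctan(ωτ) = -arctan(0.146 × 0.18) = -1.5°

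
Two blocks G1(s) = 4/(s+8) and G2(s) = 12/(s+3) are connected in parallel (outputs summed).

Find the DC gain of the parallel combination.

Parallel: G_eq = G1 + G2. DC gain = G1(0) + G2(0) = 4/8 + 12/3 = 0.5 + 4 = 4.5.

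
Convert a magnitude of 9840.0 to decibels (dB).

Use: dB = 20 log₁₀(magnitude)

dB = 20 log₁₀(9840.0) = 79.9 dB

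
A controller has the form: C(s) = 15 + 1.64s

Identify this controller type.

This is a Proportional-Derivative (PD) controller.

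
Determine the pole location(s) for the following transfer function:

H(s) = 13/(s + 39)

Pole is where denominator = 0: s + 39 = 0, so s = -39.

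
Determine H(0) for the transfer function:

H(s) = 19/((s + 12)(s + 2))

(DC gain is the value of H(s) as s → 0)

DC gain = H(0) = 19/(12 × 2) = 19/24 = 0.7917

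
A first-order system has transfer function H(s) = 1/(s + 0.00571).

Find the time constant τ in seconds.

For H(s) = 1/(s + 1/τ), the pole is at -1/τ = -0.00571, so τ = 1/0.00571 = 175.1 s.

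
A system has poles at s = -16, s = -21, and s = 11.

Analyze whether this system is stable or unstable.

Pole(s) at s = 11 are not in the left half-plane. System is unstable.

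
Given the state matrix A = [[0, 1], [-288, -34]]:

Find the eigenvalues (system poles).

det(A - λI) = λ² - (-34)λ + 288 = (λ - (-16))(λ - (-18)). Eigenvalues: -16, -18.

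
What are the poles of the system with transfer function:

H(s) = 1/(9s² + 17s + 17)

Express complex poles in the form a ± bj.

Discriminant = 17² - 4×9×17 = 289 - 612 = -323 < 0, so the poles are a complex conjugate pair s = (-17 ± j√323)/(2×9). Real part = -17/(2×9) = -17/18 ≈ -0.9444; imaginary part = ±√323/(2×9) ≈ 0.9985. Poles: s = -0.9444 ± 0.9985j.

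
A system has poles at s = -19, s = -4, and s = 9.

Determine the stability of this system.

Pole(s) at s = 9 are not in the left half-plane. System is unstable.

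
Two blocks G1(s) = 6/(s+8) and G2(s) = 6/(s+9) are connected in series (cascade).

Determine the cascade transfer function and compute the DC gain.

Series: multiply transfer functions. G_eq = 6/(s+8) × 6/(s+9) = 36/((s+8)(s+9)). DC gain = 36/(8×9) = 0.5.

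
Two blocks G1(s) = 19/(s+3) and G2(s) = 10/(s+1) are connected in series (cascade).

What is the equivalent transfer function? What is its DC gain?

Series: multiply transfer functions. G_eq = 19/(s+3) × 10/(s+1) = 190/((s+3)(s+1)). DC gain = 190/(3×1) = 63.3333.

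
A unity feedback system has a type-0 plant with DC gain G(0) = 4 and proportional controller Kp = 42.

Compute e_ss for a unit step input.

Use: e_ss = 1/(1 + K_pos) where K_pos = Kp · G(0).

K_pos = Kp · G(0) = 42 × 4 = 168. e_ss = 1/(1 + 168) = 0.0059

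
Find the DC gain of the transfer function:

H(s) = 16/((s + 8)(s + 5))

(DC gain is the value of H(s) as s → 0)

DC gain = H(0) = 16/(8 × 5) = 16/40 = 0.4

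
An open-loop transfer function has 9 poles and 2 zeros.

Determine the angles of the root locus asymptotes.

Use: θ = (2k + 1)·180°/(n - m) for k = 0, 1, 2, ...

n - m = 9 - 2 = 7. Angles: θk = (2k + 1)·180°/7 = 25.71°, 77.14°, 128.57°, 180°, 231.43°, 282.86°, 334.29°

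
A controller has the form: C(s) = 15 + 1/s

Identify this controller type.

This is a Proportional-Integral (PI) controller.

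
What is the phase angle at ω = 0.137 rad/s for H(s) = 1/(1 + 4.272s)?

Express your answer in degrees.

Phase = -arctan(ωτ) = -arctan(0.137 × 4.272) = -30.3°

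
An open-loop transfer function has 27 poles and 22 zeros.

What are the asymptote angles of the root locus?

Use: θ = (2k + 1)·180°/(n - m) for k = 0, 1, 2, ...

n - m = 27 - 22 = 5. Angles: θk = (2k + 1)·180°/5 = 36°, 108°, 180°, 252°, 324°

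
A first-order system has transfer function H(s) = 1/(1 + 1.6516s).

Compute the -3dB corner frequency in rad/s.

Corner frequency = 1/τ = 1/1.6516 = 0.605 rad/s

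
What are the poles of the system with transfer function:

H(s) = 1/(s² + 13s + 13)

Discriminant = 13² - 4×1×13 = 169 - 52 = 117 > 0, so two distinct real poles. Using quadratic formula: s = (-13 ± √117)/(2×1) = (-13 ± √117)/2, with √117 ≈ 10.8167. s₁ ≈ -1.0917, s₂ ≈ -11.9083. Poles: s₁ = -1.0917, s₂ = -11.9083.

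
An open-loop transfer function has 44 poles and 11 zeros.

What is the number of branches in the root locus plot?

Root locus has n branches where n = number of poles = 44.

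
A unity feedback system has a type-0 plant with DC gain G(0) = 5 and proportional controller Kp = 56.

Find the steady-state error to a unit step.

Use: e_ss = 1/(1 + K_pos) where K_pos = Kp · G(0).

K_pos = Kp · G(0) = 56 × 5 = 280. e_ss = 1/(1 + 280) = 0.0036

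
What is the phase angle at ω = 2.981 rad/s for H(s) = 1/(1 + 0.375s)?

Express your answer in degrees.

Phase = -arctan(ωτ) = -arctan(2.981 × 0.375) = -48.2°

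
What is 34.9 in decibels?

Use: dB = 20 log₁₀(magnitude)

dB = 20 log₁₀(34.9) = 30.9 dB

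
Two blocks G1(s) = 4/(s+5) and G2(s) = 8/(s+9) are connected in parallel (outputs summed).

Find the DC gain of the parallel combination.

Parallel: G_eq = G1 + G2. DC gain = G1(0) + G2(0) = 4/5 + 8/9 = 0.8 + 0.8889 = 1.6889.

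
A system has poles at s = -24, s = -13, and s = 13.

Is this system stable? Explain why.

Pole(s) at s = 13 are not in the left half-plane. System is unstable.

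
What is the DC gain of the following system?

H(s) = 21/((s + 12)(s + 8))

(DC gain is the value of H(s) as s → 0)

DC gain = H(0) = 21/(12 × 8) = 21/96 = 0.21875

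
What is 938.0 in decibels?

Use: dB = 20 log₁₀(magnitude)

dB = 20 log₁₀(938.0) = 59.4 dB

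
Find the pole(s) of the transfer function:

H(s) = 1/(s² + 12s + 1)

Discriminant = 12² - 4×1×1 = 144 - 4 = 140 > 0, so two distinct real poles. Using quadratic formula: s = (-12 ± √140)/(2×1) = (-12 ± √140)/2, with √140 ≈ 11.8322. s₁ ≈ -0.0839, s₂ ≈ -11.9161. Poles: s₁ = -0.0839, s₂ = -11.9161.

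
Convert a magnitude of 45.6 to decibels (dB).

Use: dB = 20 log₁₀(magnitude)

dB = 20 log₁₀(45.6) = 33.2 dB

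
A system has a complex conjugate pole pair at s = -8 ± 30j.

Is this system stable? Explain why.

Real part of poles is -8 (< 0, left half-plane). Stable.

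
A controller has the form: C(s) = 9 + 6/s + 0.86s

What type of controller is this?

This is a Proportional-Integral-Derivative (PID) controller.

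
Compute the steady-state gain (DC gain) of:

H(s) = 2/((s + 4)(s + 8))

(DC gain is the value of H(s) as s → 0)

DC gain = H(0) = 2/(4 × 8) = 2/32 = 0.0625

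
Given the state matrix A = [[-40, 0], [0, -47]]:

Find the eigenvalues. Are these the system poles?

For diagonal matrix, eigenvalues are diagonal entries: λ₁ = -40, λ₂ = -47. Eigenvalues of A = system poles.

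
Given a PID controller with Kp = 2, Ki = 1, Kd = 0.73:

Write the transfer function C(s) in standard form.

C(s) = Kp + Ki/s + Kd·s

Substituting values: C(s) = 2 + 1/s + 0.73s = (0.73s² + 2s + 1)/s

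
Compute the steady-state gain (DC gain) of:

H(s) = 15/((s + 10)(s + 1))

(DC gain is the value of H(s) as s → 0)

DC gain = H(0) = 15/(10 × 1) = 15/10 = 1.5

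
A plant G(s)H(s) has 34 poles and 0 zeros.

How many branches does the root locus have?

Root locus has n branches where n = number of poles = 34.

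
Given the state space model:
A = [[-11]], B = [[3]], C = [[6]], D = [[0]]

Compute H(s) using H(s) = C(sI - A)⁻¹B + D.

(sI - A)⁻¹ = 1/(s + 11). H(s) = 6 × 3/(s + 11) + 0 = 18/(s + 11).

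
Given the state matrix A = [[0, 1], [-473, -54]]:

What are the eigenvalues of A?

det(A - λI) = λ² - (-54)λ + 473 = (λ - (-11))(λ - (-43)). Eigenvalues: -11, -43.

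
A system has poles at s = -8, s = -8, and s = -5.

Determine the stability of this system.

All poles are in the left half-plane. System is stable.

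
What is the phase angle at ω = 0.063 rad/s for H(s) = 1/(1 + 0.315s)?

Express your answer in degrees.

Phase = -arctan(ωτ) = -arctan(0.063 × 0.315) = -1.1°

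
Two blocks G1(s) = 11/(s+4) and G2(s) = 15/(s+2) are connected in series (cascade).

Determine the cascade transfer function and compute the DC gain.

Series: multiply transfer functions. G_eq = 11/(s+4) × 15/(s+2) = 165/((s+4)(s+2)). DC gain = 165/(4×2) = 20.625.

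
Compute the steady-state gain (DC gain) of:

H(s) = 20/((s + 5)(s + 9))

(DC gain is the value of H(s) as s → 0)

DC gain = H(0) = 20/(5 × 9) = 20/45 = 0.4444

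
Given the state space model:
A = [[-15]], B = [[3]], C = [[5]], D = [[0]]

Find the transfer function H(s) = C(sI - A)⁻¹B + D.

(sI - A)⁻¹ = 1/(s + 15). H(s) = 5 × 3/(s + 15) + 0 = 15/(s + 15).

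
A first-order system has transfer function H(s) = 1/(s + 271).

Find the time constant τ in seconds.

For H(s) = 1/(s + 1/τ), the pole is at -1/τ = -271, so τ = 1/271 = 0.0037 s.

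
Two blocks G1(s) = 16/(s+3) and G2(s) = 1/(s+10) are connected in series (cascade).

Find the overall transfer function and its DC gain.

Series: multiply transfer functions. G_eq = 16/(s+3) × 1/(s+10) = 16/((s+3)(s+10)). DC gain = 16/(3×10) = 0.5333.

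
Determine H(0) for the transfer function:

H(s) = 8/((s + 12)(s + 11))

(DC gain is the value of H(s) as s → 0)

DC gain = H(0) = 8/(12 × 11) = 8/132 = 0.0606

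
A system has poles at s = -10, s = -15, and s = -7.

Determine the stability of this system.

All poles are in the left half-plane. System is stable.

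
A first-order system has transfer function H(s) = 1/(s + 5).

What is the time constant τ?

For H(s) = 1/(s + 1/τ), the pole is at -1/τ = -5, so τ = 1/5 = 0.2 s.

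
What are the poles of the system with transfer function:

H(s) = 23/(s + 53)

Pole is where denominator = 0: s + 53 = 0, so s = -53.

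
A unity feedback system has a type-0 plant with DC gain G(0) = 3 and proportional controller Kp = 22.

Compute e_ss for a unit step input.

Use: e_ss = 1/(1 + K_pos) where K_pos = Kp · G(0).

K_pos = Kp · G(0) = 22 × 3 = 66. e_ss = 1/(1 + 66) = 0.0149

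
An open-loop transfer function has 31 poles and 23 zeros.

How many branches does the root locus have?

Root locus has n branches where n = number of poles = 31.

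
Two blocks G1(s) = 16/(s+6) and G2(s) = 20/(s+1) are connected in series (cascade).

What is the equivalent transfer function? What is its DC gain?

Series: multiply transfer functions. G_eq = 16/(s+6) × 20/(s+1) = 320/((s+6)(s+1)). DC gain = 320/(6×1) = 53.3333.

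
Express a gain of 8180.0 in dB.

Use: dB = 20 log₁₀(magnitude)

dB = 20 log₁₀(8180.0) = 78.3 dB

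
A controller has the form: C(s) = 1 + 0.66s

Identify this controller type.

This is a Proportional-Derivative (PD) controller.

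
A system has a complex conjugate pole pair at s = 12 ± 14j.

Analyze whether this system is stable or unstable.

Real part of poles is 12 (> 0, right half-plane). Unstable.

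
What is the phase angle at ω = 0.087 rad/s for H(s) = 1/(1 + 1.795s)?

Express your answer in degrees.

Phase = -arctan(ωτ) = -arctan(0.087 × 1.795) = -8.9°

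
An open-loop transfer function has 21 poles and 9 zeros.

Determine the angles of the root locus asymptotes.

n - m = 21 - 9 = 12. Angles: θk = (2k + 1)·180°/12 = 15°, 45°, 75°, 105°, 135°, 165°, 195°, 225°, 255°, 285°, 315°, 345°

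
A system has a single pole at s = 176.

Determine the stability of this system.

Pole at s = 176 is in the right half-plane. Unstable.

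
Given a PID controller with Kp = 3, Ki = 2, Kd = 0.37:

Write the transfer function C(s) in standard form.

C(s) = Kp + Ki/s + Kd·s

Substituting values: C(s) = 3 + 2/s + 0.37s = (0.37s² + 3s + 2)/s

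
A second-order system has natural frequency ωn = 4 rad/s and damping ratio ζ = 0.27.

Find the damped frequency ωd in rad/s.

ωd = ωn√(1 - ζ²) = 4√(1 - 0.27²) = 3.85 rad/s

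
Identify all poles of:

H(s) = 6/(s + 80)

Pole is where denominator = 0: s + 80 = 0, so s = -80.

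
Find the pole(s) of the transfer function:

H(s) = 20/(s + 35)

Pole is where denominator = 0: s + 35 = 0, so s = -35.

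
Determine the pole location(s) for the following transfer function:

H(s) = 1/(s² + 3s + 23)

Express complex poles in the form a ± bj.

Discriminant = 3² - 4×1×23 = 9 - 92 = -83 < 0, so the poles are a complex conjugate pair s = (-3 ± j√83)/(2×1). Real part = -3/(2×1) = -3/2 = -1.5; imaginary part = ±√83/(2×1) ≈ 4.5552. Poles: s = -1.5 ± 4.5552j.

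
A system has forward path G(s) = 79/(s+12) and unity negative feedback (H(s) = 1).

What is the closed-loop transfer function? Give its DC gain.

T(s) = G/(1+GH) = [79/(s+12)] / [1 + 79/(s+12)] = 79/(s+12+79) = 79/(s+91). DC gain = 79/91 = 0.8681.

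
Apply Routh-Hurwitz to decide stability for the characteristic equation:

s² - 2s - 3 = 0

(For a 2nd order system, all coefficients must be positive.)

Coefficients: 1, -2, -3. b=-2, c=-3 not positive, so system is unstable.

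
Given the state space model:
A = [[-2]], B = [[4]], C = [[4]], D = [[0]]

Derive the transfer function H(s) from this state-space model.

(sI - A)⁻¹ = 1/(s + 2). H(s) = 4 × 4/(s + 2) + 0 = 16/(s + 2).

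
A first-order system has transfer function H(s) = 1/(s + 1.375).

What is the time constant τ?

For H(s) = 1/(s + 1/τ), the pole is at -1/τ = -1.375, so τ = 1/1.375 = 0.7273 s.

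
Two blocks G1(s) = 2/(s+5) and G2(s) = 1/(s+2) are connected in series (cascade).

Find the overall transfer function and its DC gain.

Series: multiply transfer functions. G_eq = 2/(s+5) × 1/(s+2) = 2/((s+5)(s+2)). DC gain = 2/(5×2) = 0.2.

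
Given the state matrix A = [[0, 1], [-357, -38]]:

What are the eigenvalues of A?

det(A - λI) = λ² - (-38)λ + 357 = (λ - (-17))(λ - (-21)). Eigenvalues: -17, -21.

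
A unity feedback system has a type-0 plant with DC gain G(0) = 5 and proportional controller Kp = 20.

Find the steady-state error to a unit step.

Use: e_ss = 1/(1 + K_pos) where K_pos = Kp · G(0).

K_pos = Kp · G(0) = 20 × 5 = 100. e_ss = 1/(1 + 100) = 0.0099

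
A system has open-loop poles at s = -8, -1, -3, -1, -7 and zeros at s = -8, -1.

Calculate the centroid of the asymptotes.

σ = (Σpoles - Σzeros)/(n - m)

σ = (Σpoles - Σzeros)/(n - m) = (-20 - (-9))/(5 - 2) = -11/3 = -3.67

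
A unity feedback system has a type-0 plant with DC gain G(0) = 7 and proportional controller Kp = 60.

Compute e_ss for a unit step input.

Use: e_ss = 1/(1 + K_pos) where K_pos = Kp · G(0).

K_pos = Kp · G(0) = 60 × 7 = 420. e_ss = 1/(1 + 420) = 0.0024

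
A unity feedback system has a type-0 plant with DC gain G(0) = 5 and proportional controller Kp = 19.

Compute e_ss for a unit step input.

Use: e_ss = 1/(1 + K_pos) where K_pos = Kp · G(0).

K_pos = Kp · G(0) = 19 × 5 = 95. e_ss = 1/(1 + 95) = 0.0104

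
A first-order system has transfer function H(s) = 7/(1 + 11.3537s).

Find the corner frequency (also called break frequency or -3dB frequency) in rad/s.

Corner frequency = 1/τ = 1/11.3537 = 0.088 rad/s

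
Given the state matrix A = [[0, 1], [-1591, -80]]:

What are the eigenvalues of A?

det(A - λI) = λ² - (-80)λ + 1591 = (λ - (-43))(λ - (-37)). Eigenvalues: -43, -37.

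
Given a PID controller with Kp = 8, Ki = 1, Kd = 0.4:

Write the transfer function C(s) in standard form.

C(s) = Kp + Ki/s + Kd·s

Substituting values: C(s) = 8 + 1/s + 0.4s = (0.4s² + 8s + 1)/s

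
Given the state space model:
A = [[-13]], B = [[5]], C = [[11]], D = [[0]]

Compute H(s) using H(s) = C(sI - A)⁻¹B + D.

(sI - A)⁻¹ = 1/(s + 13). H(s) = 11 × 5/(s + 13) + 0 = 55/(s + 13).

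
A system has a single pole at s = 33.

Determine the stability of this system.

Pole at s = 33 is in the right half-plane. Unstable.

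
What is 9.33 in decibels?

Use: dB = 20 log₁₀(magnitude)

dB = 20 log₁₀(9.33) = 19.4 dB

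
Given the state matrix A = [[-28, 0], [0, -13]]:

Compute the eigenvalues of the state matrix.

For diagonal matrix, eigenvalues are diagonal entries: λ₁ = -28, λ₂ = -13.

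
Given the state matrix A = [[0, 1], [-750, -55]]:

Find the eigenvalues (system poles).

det(A - λI) = λ² - (-55)λ + 750 = (λ - (-30))(λ - (-25)). Eigenvalues: -30, -25.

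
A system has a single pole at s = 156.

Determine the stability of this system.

Pole at s = 156 is in the right half-plane. Unstable.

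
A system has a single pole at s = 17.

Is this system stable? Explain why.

Pole at s = 17 is in the right half-plane. Unstable.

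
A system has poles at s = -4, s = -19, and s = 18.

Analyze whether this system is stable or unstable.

Pole(s) at s = 18 are not in the left half-plane. System is unstable.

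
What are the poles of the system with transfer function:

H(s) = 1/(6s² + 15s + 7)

Discriminant = 15² - 4×6×7 = 225 - 168 = 57 > 0, so two distinct real poles. Using quadratic formula: s = (-15 ± √57)/(2×6) = (-15 ± √57)/12, with √57 ≈ 7.5498. s₁ ≈ -0.6208, s₂ ≈ -1.8792. Poles: s₁ = -0.6208, s₂ = -1.8792.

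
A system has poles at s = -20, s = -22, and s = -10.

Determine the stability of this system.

All poles are in the left half-plane. System is stable.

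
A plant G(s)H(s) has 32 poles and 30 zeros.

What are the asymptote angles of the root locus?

n - m = 32 - 30 = 2. Angles: θk = (2k + 1)·180°/2 = 90°, 270°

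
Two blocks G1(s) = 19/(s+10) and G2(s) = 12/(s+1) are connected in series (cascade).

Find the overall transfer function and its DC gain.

Series: multiply transfer functions. G_eq = 19/(s+10) × 12/(s+1) = 228/((s+10)(s+1)). DC gain = 228/(10×1) = 22.8.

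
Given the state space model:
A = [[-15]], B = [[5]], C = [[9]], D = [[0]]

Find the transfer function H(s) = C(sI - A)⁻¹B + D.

(sI - A)⁻¹ = 1/(s + 15). H(s) = 9 × 5/(s + 15) + 0 = 45/(s + 15).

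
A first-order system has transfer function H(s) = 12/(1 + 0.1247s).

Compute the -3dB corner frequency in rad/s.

Corner frequency = 1/τ = 1/0.1247 = 8.019 rad/s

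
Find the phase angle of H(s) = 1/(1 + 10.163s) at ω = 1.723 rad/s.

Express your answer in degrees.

Phase = -arctan(ωτ) = -arctan(1.723 × 10.163) = -86.7°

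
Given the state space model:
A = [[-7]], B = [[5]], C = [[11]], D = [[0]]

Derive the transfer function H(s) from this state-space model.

(sI - A)⁻¹ = 1/(s + 7). H(s) = 11 × 5/(s + 7) + 0 = 55/(s + 7).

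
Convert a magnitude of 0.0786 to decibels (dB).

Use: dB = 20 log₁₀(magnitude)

dB = 20 log₁₀(0.0786) = -22.1 dB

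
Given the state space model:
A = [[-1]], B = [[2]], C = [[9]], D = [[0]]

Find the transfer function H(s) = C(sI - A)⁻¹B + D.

(sI - A)⁻¹ = 1/(s + 1). H(s) = 9 × 2/(s + 1) + 0 = 18/(s + 1).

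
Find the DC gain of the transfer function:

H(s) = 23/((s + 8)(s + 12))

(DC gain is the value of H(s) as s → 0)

DC gain = H(0) = 23/(8 × 12) = 23/96 = 0.2396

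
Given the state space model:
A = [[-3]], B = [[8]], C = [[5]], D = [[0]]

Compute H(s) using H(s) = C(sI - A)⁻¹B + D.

(sI - A)⁻¹ = 1/(s + 3). H(s) = 5 × 8/(s + 3) + 0 = 40/(s + 3).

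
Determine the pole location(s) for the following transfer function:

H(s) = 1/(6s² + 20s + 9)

Discriminant = 20² - 4×6×9 = 400 - 216 = 184 > 0, so two distinct real poles. Using quadratic formula: s = (-20 ± √184)/(2×6) = (-20 ± √184)/12, with √184 ≈ 13.5647. s₁ ≈ -0.5363, s₂ ≈ -2.7971. Poles: s₁ = -0.5363, s₂ = -2.7971.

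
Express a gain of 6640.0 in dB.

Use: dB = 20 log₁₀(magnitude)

dB = 20 log₁₀(6640.0) = 76.4 dB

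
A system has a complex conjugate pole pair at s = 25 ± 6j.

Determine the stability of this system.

Real part of poles is 25 (> 0, right half-plane). Unstable.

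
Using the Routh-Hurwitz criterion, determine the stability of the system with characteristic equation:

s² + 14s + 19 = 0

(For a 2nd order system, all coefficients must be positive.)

Coefficients: 1, 14, 19. All positive, so system is stable.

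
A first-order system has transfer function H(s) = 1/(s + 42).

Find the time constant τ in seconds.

For H(s) = 1/(s + 1/τ), the pole is at -1/τ = -42, so τ = 1/42 = 0.0238 s.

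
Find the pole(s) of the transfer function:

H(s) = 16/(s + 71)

Pole is where denominator = 0: s + 71 = 0, so s = -71.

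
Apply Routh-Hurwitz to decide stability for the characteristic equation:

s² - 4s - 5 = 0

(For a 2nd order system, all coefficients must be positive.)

Coefficients: 1, -4, -5. b=-4, c=-5 not positive, so system is unstable.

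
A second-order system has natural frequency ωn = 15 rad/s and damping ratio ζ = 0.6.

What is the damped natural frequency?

ωd = ωn√(1 - ζ²) = 15√(1 - 0.6²) = 12.0 rad/s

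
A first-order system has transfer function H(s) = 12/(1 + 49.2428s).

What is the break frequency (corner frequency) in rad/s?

Corner frequency = 1/τ = 1/49.2428 = 0.02 rad/s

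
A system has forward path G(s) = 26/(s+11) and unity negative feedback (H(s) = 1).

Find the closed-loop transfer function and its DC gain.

T(s) = G/(1+GH) = [26/(s+11)] / [1 + 26/(s+11)] = 26/(s+11+26) = 26/(s+37). DC gain = 26/37 = 0.7027.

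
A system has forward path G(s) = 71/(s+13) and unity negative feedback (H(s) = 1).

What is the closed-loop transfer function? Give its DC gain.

T(s) = G/(1+GH) = [71/(s+13)] / [1 + 71/(s+13)] = 71/(s+13+71) = 71/(s+84). DC gain = 71/84 = 0.8452.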